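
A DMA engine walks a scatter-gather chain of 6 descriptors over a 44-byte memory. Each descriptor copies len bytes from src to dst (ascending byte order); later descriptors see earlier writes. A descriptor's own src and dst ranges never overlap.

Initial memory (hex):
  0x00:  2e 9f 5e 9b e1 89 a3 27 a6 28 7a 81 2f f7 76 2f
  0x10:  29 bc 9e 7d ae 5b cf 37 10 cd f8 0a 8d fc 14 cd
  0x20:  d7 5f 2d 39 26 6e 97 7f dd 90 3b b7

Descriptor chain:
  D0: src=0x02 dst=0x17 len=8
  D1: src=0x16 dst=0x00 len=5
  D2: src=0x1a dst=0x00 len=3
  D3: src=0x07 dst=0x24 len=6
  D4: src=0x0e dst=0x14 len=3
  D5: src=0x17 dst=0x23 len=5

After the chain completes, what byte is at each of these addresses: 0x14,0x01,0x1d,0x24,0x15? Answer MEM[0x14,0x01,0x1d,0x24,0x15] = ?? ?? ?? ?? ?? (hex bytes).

#0 dst[0x17+8] := {0x5e,0x9b,0xe1,0x89,0xa3,0x27,0xa6,0x28}
#1 dst[0x00+5] := {0xcf,0x5e,0x9b,0xe1,0x89}
#2 dst[0x00+3] := {0x89,0xa3,0x27}
#3 dst[0x24+6] := {0x27,0xa6,0x28,0x7a,0x81,0x2f}
#4 dst[0x14+3] := {0x76,0x2f,0x29}
#5 dst[0x23+5] := {0x5e,0x9b,0xe1,0x89,0xa3}
query mem[0x14]=0x76, mem[0x01]=0xa3, mem[0x1d]=0xa6, mem[0x24]=0x9b, mem[0x15]=0x2f

MEM[0x14,0x01,0x1d,0x24,0x15] = 76 a3 a6 9b 2f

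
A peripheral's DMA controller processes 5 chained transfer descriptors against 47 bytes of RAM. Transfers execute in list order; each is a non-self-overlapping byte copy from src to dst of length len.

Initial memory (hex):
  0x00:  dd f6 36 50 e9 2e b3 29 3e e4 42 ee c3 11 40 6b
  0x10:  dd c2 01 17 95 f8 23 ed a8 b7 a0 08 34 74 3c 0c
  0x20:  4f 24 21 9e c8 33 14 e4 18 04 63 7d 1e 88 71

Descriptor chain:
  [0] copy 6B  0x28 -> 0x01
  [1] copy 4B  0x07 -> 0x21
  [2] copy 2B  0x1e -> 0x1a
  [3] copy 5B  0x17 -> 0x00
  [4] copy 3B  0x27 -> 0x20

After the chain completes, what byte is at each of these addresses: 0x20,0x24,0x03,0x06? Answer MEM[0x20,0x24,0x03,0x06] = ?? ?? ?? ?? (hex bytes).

  after D0: wrote 6B at 0x01 = 1804637d1e88
  after D1: wrote 4B at 0x21 = 293ee442
  after D2: wrote 2B at 0x1a = 3c0c
  after D3: wrote 5B at 0x00 = eda8b73c0c
  after D4: wrote 3B at 0x20 = e41804
query mem[0x20]=0xe4, mem[0x24]=0x42, mem[0x03]=0x3c, mem[0x06]=0x88

MEM[0x20,0x24,0x03,0x06] = e4 42 3c 88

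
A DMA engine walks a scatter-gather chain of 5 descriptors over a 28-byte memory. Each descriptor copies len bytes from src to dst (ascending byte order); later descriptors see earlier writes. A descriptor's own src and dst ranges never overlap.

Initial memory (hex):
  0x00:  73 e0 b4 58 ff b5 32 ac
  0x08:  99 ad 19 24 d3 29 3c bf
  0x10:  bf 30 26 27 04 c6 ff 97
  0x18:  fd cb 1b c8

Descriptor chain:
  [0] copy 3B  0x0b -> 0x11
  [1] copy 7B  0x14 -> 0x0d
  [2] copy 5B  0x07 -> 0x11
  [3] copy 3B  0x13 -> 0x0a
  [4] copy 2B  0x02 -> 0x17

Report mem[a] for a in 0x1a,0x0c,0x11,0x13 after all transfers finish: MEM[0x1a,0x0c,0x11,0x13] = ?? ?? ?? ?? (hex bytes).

#0 dst[0x11+3] := {0x24,0xd3,0x29}
#1 dst[0x0d+7] := {0x04,0xc6,0xff,0x97,0xfd,0xcb,0x1b}
#2 dst[0x11+5] := {0xac,0x99,0xad,0x19,0x24}
#3 dst[0x0a+3] := {0xad,0x19,0x24}
#4 dst[0x17+2] := {0xb4,0x58}
query mem[0x1a]=0x1b, mem[0x0c]=0x24, mem[0x11]=0xac, mem[0x13]=0xad

MEM[0x1a,0x0c,0x11,0x13] = 1b 24 ac ad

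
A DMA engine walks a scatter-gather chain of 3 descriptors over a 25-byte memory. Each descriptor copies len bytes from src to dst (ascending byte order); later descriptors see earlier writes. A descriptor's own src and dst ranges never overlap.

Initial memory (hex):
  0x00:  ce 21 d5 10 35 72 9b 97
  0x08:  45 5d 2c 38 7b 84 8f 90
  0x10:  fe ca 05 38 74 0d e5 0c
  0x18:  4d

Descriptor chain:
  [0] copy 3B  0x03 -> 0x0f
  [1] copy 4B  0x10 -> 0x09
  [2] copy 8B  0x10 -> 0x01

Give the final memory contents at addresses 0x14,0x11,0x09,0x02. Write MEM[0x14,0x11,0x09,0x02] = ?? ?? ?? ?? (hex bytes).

  after D0: wrote 3B at 0x0f = 103572
  after D1: wrote 4B at 0x09 = 35720538
  after D2: wrote 8B at 0x01 = 35720538740de50c
query mem[0x14]=0x74, mem[0x11]=0x72, mem[0x09]=0x35, mem[0x02]=0x72

MEM[0x14,0x11,0x09,0x02] = 74 72 35 72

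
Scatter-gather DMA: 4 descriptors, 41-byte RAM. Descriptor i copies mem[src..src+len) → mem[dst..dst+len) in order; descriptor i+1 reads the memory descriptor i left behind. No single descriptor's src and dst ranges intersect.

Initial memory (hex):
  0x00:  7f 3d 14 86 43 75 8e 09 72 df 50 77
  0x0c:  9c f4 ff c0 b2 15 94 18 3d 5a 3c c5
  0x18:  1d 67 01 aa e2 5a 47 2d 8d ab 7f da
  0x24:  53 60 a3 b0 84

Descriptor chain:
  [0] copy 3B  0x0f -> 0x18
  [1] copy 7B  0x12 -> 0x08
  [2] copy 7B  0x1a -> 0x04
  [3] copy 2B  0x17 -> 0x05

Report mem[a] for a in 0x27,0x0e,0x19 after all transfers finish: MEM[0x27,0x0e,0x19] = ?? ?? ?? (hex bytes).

#0 dst[0x18+3] := {0xc0,0xb2,0x15}
#1 dst[0x08+7] := {0x94,0x18,0x3d,0x5a,0x3c,0xc5,0xc0}
#2 dst[0x04+7] := {0x15,0xaa,0xe2,0x5a,0x47,0x2d,0x8d}
#3 dst[0x05+2] := {0xc5,0xc0}
query mem[0x27]=0xb0, mem[0x0e]=0xc0, mem[0x19]=0xb2

MEM[0x27,0x0e,0x19] = b0 c0 b2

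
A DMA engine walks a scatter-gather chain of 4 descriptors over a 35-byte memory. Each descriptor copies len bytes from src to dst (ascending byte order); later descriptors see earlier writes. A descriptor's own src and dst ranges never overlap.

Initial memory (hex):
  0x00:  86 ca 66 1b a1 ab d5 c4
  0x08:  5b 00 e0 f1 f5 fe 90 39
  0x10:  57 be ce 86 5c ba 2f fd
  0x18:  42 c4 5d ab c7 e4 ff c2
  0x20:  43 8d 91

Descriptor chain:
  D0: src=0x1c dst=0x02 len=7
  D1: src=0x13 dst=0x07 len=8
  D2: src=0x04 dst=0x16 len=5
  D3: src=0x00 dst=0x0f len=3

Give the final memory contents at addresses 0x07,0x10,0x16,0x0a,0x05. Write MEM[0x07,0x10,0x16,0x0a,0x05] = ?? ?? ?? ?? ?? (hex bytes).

D0: mem[0x02..0x08] <- [c7 e4 ff c2 43 8d 91]
D1: mem[0x07..0x0e] <- [86 5c ba 2f fd 42 c4 5d]
D2: mem[0x16..0x1a] <- [ff c2 43 86 5c]
D3: mem[0x0f..0x11] <- [86 ca c7]
query mem[0x07]=0x86, mem[0x10]=0xca, mem[0x16]=0xff, mem[0x0a]=0x2f, mem[0x05]=0xc2

MEM[0x07,0x10,0x16,0x0a,0x05] = 86 ca ff 2f c2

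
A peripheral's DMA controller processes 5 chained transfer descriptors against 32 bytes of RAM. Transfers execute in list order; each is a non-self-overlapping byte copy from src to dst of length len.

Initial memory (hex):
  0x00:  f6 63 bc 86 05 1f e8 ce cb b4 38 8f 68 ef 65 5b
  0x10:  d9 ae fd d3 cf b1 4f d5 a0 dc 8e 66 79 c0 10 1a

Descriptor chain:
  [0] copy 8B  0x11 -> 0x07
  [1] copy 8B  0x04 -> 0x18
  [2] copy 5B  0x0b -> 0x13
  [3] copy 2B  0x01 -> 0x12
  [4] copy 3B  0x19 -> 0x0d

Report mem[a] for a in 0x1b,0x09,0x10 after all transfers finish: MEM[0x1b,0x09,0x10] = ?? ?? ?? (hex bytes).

  after D0: wrote 8B at 0x07 = aefdd3cfb14fd5a0
  after D1: wrote 8B at 0x18 = 051fe8aefdd3cfb1
  after D2: wrote 5B at 0x13 = b14fd5a05b
  after D3: wrote 2B at 0x12 = 63bc
  after D4: wrote 3B at 0x0d = 1fe8ae
query mem[0x1b]=0xae, mem[0x09]=0xd3, mem[0x10]=0xd9

MEM[0x1b,0x09,0x10] = ae d3 d9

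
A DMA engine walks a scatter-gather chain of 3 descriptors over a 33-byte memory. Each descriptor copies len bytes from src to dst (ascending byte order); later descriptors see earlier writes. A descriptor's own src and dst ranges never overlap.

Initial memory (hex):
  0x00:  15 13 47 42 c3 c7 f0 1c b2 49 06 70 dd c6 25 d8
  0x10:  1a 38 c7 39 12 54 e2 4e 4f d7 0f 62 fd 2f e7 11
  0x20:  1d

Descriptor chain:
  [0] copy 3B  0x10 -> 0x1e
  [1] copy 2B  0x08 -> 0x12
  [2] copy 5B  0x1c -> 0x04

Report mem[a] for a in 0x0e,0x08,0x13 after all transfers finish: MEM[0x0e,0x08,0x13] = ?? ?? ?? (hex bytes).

D0: mem[0x1e..0x20] <- [1a 38 c7]
D1: mem[0x12..0x13] <- [b2 49]
D2: mem[0x04..0x08] <- [fd 2f 1a 38 c7]
query mem[0x0e]=0x25, mem[0x08]=0xc7, mem[0x13]=0x49

MEM[0x0e,0x08,0x13] = 25 c7 49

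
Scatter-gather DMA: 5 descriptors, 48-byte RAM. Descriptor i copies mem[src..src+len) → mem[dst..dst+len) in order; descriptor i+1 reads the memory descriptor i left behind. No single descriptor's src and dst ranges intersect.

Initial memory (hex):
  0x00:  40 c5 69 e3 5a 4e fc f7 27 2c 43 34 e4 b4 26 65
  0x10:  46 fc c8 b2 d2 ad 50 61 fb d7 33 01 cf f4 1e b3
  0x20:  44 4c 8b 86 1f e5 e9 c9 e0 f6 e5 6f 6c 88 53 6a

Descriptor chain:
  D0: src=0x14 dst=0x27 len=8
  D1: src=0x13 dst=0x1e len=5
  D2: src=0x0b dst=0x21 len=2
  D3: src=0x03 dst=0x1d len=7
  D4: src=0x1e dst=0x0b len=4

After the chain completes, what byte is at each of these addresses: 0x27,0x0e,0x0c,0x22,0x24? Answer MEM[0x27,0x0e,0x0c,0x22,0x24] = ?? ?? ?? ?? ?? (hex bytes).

  after D0: wrote 8B at 0x27 = d2ad5061fbd73301
  after D1: wrote 5B at 0x1e = b2d2ad5061
  after D2: wrote 2B at 0x21 = 34e4
  after D3: wrote 7B at 0x1d = e35a4efcf7272c
  after D4: wrote 4B at 0x0b = 5a4efcf7
query mem[0x27]=0xd2, mem[0x0e]=0xf7, mem[0x0c]=0x4e, mem[0x22]=0x27, mem[0x24]=0x1f

MEM[0x27,0x0e,0x0c,0x22,0x24] = d2 f7 4e 27 1f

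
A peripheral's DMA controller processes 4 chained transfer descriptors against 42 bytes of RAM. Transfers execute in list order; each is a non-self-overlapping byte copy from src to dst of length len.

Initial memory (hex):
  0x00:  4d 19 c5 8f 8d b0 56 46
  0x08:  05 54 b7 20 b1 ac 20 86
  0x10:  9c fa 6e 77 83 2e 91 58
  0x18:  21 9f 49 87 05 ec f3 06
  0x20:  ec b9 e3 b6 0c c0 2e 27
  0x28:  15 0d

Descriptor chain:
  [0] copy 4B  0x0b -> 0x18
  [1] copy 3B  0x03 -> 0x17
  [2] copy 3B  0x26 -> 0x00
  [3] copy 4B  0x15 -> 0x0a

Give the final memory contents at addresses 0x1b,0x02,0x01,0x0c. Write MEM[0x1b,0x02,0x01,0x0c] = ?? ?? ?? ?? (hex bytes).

MEM[0x1b,0x02,0x01,0x0c] = 20 15 27 8f

[0] 0x0b->0x18 len=4 : 20 b1 ac 20
[1] 0x03->0x17 len=3 : 8f 8d b0
[2] 0x26->0x00 len=3 : 2e 27 15
[3] 0x15->0x0a len=4 : 2e 91 8f 8d
query mem[0x1b]=0x20, mem[0x02]=0x15, mem[0x01]=0x27, mem[0x0c]=0x8f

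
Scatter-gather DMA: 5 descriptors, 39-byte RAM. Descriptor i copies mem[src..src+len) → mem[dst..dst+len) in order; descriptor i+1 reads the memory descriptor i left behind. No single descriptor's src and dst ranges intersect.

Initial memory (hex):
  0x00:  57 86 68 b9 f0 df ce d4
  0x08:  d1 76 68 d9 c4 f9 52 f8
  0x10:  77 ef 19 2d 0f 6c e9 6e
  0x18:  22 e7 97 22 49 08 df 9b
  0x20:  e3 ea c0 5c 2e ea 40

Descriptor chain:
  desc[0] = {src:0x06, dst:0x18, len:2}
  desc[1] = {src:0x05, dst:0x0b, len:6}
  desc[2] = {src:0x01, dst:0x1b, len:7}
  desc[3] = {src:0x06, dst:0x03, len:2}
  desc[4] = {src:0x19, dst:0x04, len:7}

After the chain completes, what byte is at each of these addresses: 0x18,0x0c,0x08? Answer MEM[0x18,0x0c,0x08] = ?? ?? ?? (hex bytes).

[0] 0x06->0x18 len=2 : ce d4
[1] 0x05->0x0b len=6 : df ce d4 d1 76 68
[2] 0x01->0x1b len=7 : 86 68 b9 f0 df ce d4
[3] 0x06->0x03 len=2 : ce d4
[4] 0x19->0x04 len=7 : d4 97 86 68 b9 f0 df
query mem[0x18]=0xce, mem[0x0c]=0xce, mem[0x08]=0xb9

MEM[0x18,0x0c,0x08] = ce ce b9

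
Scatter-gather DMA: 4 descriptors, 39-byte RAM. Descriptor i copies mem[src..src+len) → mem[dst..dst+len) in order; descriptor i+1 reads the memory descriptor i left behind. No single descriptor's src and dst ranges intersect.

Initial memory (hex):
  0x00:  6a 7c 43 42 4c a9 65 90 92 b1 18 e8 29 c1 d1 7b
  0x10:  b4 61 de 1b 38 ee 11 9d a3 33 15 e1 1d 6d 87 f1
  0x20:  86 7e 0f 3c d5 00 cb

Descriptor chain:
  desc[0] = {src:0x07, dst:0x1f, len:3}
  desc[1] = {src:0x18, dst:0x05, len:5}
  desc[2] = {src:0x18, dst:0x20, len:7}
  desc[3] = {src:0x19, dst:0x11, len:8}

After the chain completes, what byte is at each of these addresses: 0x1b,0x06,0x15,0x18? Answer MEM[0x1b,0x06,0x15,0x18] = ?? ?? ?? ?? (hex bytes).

#0 dst[0x1f+3] := {0x90,0x92,0xb1}
#1 dst[0x05+5] := {0xa3,0x33,0x15,0xe1,0x1d}
#2 dst[0x20+7] := {0xa3,0x33,0x15,0xe1,0x1d,0x6d,0x87}
#3 dst[0x11+8] := {0x33,0x15,0xe1,0x1d,0x6d,0x87,0x90,0xa3}
query mem[0x1b]=0xe1, mem[0x06]=0x33, mem[0x15]=0x6d, mem[0x18]=0xa3

MEM[0x1b,0x06,0x15,0x18] = e1 33 6d a3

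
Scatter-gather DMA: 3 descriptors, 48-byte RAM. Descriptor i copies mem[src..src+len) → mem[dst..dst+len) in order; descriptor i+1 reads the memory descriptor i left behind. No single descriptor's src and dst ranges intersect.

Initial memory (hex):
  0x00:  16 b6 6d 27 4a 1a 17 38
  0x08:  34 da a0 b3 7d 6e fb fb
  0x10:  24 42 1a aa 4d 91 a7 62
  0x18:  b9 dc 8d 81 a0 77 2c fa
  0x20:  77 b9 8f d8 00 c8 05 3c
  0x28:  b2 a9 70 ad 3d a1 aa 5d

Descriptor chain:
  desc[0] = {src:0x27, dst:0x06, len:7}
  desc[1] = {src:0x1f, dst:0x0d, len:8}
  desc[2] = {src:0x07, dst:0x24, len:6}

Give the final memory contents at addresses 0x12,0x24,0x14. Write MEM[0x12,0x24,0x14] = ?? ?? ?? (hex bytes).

MEM[0x12,0x24,0x14] = 00 b2 05

[0] 0x27->0x06 len=7 : 3c b2 a9 70 ad 3d a1
[1] 0x1f->0x0d len=8 : fa 77 b9 8f d8 00 c8 05
[2] 0x07->0x24 len=6 : b2 a9 70 ad 3d a1
query mem[0x12]=0x00, mem[0x24]=0xb2, mem[0x14]=0x05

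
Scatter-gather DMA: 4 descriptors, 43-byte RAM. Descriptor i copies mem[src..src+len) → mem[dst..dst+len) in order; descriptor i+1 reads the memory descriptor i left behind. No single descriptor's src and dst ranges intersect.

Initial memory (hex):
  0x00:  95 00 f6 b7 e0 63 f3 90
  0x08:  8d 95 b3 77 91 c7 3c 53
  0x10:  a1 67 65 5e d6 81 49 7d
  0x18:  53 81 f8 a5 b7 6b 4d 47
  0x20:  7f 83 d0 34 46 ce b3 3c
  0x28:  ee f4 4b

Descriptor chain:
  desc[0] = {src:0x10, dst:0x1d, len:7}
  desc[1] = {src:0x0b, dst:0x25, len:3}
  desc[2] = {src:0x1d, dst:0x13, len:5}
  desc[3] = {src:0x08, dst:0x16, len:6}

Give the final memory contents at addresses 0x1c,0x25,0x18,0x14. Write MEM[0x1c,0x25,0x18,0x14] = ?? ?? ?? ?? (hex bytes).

#0 dst[0x1d+7] := {0xa1,0x67,0x65,0x5e,0xd6,0x81,0x49}
#1 dst[0x25+3] := {0x77,0x91,0xc7}
#2 dst[0x13+5] := {0xa1,0x67,0x65,0x5e,0xd6}
#3 dst[0x16+6] := {0x8d,0x95,0xb3,0x77,0x91,0xc7}
query mem[0x1c]=0xb7, mem[0x25]=0x77, mem[0x18]=0xb3, mem[0x14]=0x67

MEM[0x1c,0x25,0x18,0x14] = b7 77 b3 67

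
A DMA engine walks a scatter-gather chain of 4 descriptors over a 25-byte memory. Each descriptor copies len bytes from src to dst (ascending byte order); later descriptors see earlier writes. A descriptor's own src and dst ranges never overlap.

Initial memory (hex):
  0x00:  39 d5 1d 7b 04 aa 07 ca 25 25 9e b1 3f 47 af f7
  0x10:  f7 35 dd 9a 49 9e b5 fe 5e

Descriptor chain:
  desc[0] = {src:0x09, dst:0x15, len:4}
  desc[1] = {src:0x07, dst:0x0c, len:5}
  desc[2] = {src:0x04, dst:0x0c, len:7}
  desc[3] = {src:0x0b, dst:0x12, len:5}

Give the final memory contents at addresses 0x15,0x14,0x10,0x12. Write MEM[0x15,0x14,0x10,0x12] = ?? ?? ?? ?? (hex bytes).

MEM[0x15,0x14,0x10,0x12] = 07 aa 25 b1

  after D0: wrote 4B at 0x15 = 259eb13f
  after D1: wrote 5B at 0x0c = ca25259eb1
  after D2: wrote 7B at 0x0c = 04aa07ca25259e
  after D3: wrote 5B at 0x12 = b104aa07ca
query mem[0x15]=0x07, mem[0x14]=0xaa, mem[0x10]=0x25, mem[0x12]=0xb1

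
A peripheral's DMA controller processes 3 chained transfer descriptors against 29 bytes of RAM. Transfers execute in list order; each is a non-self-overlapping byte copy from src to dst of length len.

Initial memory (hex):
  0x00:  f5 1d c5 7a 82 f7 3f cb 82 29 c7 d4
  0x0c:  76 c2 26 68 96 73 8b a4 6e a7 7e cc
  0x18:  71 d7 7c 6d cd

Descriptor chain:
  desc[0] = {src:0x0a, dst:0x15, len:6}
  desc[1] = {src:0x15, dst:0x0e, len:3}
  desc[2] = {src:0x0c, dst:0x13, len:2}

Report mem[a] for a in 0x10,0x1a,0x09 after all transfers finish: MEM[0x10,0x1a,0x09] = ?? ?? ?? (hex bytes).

MEM[0x10,0x1a,0x09] = 76 68 29

D0: mem[0x15..0x1a] <- [c7 d4 76 c2 26 68]
D1: mem[0x0e..0x10] <- [c7 d4 76]
D2: mem[0x13..0x14] <- [76 c2]
query mem[0x10]=0x76, mem[0x1a]=0x68, mem[0x09]=0x29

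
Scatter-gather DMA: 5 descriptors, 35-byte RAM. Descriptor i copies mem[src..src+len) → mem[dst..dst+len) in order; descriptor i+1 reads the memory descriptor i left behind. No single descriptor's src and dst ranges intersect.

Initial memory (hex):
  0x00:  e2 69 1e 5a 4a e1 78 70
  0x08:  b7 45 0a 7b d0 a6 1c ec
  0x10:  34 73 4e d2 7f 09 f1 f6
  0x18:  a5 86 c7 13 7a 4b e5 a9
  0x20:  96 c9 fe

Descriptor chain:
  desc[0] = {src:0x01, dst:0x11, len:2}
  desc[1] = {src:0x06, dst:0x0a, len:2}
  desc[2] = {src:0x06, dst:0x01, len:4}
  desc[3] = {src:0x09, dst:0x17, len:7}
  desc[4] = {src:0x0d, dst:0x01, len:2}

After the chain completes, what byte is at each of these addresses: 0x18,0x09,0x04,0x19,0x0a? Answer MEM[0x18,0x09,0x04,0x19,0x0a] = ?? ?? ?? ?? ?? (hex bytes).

#0 dst[0x11+2] := {0x69,0x1e}
#1 dst[0x0a+2] := {0x78,0x70}
#2 dst[0x01+4] := {0x78,0x70,0xb7,0x45}
#3 dst[0x17+7] := {0x45,0x78,0x70,0xd0,0xa6,0x1c,0xec}
#4 dst[0x01+2] := {0xa6,0x1c}
query mem[0x18]=0x78, mem[0x09]=0x45, mem[0x04]=0x45, mem[0x19]=0x70, mem[0x0a]=0x78

MEM[0x18,0x09,0x04,0x19,0x0a] = 78 45 45 70 78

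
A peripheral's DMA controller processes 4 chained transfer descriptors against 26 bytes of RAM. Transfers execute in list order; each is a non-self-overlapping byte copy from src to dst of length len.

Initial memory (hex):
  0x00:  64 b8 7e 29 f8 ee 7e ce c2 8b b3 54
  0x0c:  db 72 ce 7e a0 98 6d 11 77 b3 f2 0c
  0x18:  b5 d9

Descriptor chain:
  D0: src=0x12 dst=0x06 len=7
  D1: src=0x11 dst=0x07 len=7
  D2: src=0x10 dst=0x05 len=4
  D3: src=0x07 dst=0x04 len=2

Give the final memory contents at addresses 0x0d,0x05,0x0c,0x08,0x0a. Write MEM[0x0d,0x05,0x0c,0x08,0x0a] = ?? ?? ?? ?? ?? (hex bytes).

  after D0: wrote 7B at 0x06 = 6d1177b3f20cb5
  after D1: wrote 7B at 0x07 = 986d1177b3f20c
  after D2: wrote 4B at 0x05 = a0986d11
  after D3: wrote 2B at 0x04 = 6d11
query mem[0x0d]=0x0c, mem[0x05]=0x11, mem[0x0c]=0xf2, mem[0x08]=0x11, mem[0x0a]=0x77

MEM[0x0d,0x05,0x0c,0x08,0x0a] = 0c 11 f2 11 77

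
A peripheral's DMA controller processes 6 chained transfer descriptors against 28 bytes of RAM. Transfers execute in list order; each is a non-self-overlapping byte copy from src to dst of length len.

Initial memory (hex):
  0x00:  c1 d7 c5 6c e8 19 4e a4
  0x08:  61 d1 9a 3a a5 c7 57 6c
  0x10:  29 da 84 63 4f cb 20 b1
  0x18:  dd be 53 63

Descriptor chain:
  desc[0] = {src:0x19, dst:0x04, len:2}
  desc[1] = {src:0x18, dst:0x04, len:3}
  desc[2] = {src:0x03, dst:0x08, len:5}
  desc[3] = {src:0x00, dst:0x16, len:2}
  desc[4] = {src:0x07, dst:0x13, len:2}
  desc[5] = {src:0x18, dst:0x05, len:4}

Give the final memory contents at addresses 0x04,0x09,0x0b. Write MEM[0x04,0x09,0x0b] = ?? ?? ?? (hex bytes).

D0: mem[0x04..0x05] <- [be 53]
D1: mem[0x04..0x06] <- [dd be 53]
D2: mem[0x08..0x0c] <- [6c dd be 53 a4]
D3: mem[0x16..0x17] <- [c1 d7]
D4: mem[0x13..0x14] <- [a4 6c]
D5: mem[0x05..0x08] <- [dd be 53 63]
query mem[0x04]=0xdd, mem[0x09]=0xdd, mem[0x0b]=0x53

MEM[0x04,0x09,0x0b] = dd dd 53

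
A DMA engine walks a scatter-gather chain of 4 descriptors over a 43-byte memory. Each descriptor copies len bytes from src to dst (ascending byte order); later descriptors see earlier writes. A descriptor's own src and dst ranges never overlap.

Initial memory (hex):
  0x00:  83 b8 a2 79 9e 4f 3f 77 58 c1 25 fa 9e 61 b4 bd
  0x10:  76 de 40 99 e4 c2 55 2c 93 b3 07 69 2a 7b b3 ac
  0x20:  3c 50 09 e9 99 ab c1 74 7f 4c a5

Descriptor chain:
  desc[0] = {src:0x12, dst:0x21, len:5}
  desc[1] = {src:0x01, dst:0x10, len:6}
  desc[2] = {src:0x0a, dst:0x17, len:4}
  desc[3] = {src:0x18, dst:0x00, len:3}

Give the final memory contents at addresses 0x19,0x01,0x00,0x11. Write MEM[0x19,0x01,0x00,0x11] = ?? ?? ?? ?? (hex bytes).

D0: mem[0x21..0x25] <- [40 99 e4 c2 55]
D1: mem[0x10..0x15] <- [b8 a2 79 9e 4f 3f]
D2: mem[0x17..0x1a] <- [25 fa 9e 61]
D3: mem[0x00..0x02] <- [fa 9e 61]
query mem[0x19]=0x9e, mem[0x01]=0x9e, mem[0x00]=0xfa, mem[0x11]=0xa2

MEM[0x19,0x01,0x00,0x11] = 9e 9e fa a2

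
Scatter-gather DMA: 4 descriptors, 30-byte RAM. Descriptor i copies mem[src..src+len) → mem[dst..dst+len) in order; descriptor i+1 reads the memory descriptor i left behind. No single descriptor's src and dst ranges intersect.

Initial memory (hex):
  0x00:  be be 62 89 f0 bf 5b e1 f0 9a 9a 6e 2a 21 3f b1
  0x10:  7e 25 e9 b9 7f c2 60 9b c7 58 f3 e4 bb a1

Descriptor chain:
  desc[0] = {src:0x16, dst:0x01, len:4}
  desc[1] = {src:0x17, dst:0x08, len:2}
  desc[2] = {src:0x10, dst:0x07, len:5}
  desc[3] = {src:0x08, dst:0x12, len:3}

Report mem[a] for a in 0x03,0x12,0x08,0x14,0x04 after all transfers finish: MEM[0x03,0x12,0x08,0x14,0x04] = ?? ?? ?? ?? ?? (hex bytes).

D0: mem[0x01..0x04] <- [60 9b c7 58]
D1: mem[0x08..0x09] <- [9b c7]
D2: mem[0x07..0x0b] <- [7e 25 e9 b9 7f]
D3: mem[0x12..0x14] <- [25 e9 b9]
query mem[0x03]=0xc7, mem[0x12]=0x25, mem[0x08]=0x25, mem[0x14]=0xb9, mem[0x04]=0x58

MEM[0x03,0x12,0x08,0x14,0x04] = c7 25 25 b9 58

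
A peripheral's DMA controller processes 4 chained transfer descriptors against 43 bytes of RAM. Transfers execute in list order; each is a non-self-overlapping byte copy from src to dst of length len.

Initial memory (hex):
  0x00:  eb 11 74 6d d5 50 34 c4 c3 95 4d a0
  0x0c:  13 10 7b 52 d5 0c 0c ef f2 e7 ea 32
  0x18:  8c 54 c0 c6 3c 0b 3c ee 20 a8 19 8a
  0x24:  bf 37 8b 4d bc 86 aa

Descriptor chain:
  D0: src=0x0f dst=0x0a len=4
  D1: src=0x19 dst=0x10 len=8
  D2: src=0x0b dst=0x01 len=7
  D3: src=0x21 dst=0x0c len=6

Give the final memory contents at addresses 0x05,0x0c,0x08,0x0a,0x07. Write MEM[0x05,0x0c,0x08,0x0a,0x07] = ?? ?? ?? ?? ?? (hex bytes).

[0] 0x0f->0x0a len=4 : 52 d5 0c 0c
[1] 0x19->0x10 len=8 : 54 c0 c6 3c 0b 3c ee 20
[2] 0x0b->0x01 len=7 : d5 0c 0c 7b 52 54 c0
[3] 0x21->0x0c len=6 : a8 19 8a bf 37 8b
query mem[0x05]=0x52, mem[0x0c]=0xa8, mem[0x08]=0xc3, mem[0x0a]=0x52, mem[0x07]=0xc0

MEM[0x05,0x0c,0x08,0x0a,0x07] = 52 a8 c3 52 c0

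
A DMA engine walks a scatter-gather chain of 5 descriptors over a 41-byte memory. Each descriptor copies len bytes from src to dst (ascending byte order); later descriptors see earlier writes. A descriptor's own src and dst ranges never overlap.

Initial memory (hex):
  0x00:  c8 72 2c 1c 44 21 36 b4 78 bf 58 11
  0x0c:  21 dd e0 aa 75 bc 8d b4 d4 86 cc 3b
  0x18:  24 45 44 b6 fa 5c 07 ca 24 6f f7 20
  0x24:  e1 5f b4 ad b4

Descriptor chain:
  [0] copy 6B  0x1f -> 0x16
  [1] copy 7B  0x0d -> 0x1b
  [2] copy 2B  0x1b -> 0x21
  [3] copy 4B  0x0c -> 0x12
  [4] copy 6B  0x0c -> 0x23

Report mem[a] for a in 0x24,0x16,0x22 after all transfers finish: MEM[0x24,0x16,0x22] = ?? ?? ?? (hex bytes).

MEM[0x24,0x16,0x22] = dd ca e0

[0] 0x1f->0x16 len=6 : ca 24 6f f7 20 e1
[1] 0x0d->0x1b len=7 : dd e0 aa 75 bc 8d b4
[2] 0x1b->0x21 len=2 : dd e0
[3] 0x0c->0x12 len=4 : 21 dd e0 aa
[4] 0x0c->0x23 len=6 : 21 dd e0 aa 75 bc
query mem[0x24]=0xdd, mem[0x16]=0xca, mem[0x22]=0xe0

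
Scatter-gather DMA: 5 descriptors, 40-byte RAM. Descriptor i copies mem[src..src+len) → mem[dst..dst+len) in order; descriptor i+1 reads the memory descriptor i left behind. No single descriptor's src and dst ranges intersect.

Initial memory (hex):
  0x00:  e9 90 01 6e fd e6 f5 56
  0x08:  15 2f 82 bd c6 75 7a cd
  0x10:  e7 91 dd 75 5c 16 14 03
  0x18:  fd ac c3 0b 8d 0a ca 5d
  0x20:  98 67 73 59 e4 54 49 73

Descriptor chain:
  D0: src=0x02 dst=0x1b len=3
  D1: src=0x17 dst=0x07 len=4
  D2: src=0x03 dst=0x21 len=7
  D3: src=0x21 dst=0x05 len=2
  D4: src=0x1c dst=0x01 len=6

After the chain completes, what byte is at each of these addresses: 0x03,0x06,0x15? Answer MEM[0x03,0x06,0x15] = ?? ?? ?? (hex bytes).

#0 dst[0x1b+3] := {0x01,0x6e,0xfd}
#1 dst[0x07+4] := {0x03,0xfd,0xac,0xc3}
#2 dst[0x21+7] := {0x6e,0xfd,0xe6,0xf5,0x03,0xfd,0xac}
#3 dst[0x05+2] := {0x6e,0xfd}
#4 dst[0x01+6] := {0x6e,0xfd,0xca,0x5d,0x98,0x6e}
query mem[0x03]=0xca, mem[0x06]=0x6e, mem[0x15]=0x16

MEM[0x03,0x06,0x15] = ca 6e 16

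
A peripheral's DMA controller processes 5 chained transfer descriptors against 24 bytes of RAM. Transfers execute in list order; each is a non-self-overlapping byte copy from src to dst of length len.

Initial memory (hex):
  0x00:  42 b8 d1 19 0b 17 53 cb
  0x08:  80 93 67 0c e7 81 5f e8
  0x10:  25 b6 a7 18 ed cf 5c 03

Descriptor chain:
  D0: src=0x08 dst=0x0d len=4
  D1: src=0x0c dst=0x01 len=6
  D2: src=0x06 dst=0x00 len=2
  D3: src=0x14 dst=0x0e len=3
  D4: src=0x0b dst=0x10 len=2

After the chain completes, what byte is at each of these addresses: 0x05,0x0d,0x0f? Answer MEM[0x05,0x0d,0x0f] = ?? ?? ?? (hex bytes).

MEM[0x05,0x0d,0x0f] = 0c 80 cf

D0: mem[0x0d..0x10] <- [80 93 67 0c]
D1: mem[0x01..0x06] <- [e7 80 93 67 0c b6]
D2: mem[0x00..0x01] <- [b6 cb]
D3: mem[0x0e..0x10] <- [ed cf 5c]
D4: mem[0x10..0x11] <- [0c e7]
query mem[0x05]=0x0c, mem[0x0d]=0x80, mem[0x0f]=0xcf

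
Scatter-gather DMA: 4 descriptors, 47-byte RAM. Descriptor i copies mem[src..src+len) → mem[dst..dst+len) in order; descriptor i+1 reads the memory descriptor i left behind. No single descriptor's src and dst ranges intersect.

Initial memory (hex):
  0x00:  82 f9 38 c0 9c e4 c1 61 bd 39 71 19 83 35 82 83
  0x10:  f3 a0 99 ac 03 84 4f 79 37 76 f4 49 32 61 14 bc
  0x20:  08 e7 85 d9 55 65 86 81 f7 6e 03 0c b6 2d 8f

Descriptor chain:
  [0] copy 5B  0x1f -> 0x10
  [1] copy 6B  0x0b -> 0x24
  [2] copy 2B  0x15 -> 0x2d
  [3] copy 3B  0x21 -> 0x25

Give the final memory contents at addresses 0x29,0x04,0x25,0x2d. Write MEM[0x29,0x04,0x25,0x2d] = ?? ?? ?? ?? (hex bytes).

D0: mem[0x10..0x14] <- [bc 08 e7 85 d9]
D1: mem[0x24..0x29] <- [19 83 35 82 83 bc]
D2: mem[0x2d..0x2e] <- [84 4f]
D3: mem[0x25..0x27] <- [e7 85 d9]
query mem[0x29]=0xbc, mem[0x04]=0x9c, mem[0x25]=0xe7, mem[0x2d]=0x84

MEM[0x29,0x04,0x25,0x2d] = bc 9c e7 84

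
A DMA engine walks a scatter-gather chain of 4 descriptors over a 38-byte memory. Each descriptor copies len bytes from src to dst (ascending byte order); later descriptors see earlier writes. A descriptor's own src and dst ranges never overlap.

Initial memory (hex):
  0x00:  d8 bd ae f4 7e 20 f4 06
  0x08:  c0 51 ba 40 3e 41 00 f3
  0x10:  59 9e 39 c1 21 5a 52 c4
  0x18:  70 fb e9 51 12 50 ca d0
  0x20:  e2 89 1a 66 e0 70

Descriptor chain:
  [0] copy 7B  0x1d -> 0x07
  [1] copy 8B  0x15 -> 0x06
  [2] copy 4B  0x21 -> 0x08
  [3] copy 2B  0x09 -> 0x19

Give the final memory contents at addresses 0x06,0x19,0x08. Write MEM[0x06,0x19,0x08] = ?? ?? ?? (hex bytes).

MEM[0x06,0x19,0x08] = 5a 1a 89

[0] 0x1d->0x07 len=7 : 50 ca d0 e2 89 1a 66
[1] 0x15->0x06 len=8 : 5a 52 c4 70 fb e9 51 12
[2] 0x21->0x08 len=4 : 89 1a 66 e0
[3] 0x09->0x19 len=2 : 1a 66
query mem[0x06]=0x5a, mem[0x19]=0x1a, mem[0x08]=0x89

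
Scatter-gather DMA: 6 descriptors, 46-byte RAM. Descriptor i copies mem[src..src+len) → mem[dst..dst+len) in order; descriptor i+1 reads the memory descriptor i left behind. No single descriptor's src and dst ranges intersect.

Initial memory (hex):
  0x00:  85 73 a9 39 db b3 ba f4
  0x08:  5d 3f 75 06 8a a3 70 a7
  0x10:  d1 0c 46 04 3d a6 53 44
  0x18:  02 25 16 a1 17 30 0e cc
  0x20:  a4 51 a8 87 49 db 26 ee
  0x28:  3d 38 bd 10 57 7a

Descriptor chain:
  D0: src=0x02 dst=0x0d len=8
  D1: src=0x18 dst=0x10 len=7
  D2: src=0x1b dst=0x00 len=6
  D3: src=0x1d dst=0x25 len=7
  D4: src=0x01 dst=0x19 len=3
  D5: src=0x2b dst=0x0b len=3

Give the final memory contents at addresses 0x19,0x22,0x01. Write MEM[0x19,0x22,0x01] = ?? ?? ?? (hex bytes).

MEM[0x19,0x22,0x01] = 17 a8 17

#0 dst[0x0d+8] := {0xa9,0x39,0xdb,0xb3,0xba,0xf4,0x5d,0x3f}
#1 dst[0x10+7] := {0x02,0x25,0x16,0xa1,0x17,0x30,0x0e}
#2 dst[0x00+6] := {0xa1,0x17,0x30,0x0e,0xcc,0xa4}
#3 dst[0x25+7] := {0x30,0x0e,0xcc,0xa4,0x51,0xa8,0x87}
#4 dst[0x19+3] := {0x17,0x30,0x0e}
#5 dst[0x0b+3] := {0x87,0x57,0x7a}
query mem[0x19]=0x17, mem[0x22]=0xa8, mem[0x01]=0x17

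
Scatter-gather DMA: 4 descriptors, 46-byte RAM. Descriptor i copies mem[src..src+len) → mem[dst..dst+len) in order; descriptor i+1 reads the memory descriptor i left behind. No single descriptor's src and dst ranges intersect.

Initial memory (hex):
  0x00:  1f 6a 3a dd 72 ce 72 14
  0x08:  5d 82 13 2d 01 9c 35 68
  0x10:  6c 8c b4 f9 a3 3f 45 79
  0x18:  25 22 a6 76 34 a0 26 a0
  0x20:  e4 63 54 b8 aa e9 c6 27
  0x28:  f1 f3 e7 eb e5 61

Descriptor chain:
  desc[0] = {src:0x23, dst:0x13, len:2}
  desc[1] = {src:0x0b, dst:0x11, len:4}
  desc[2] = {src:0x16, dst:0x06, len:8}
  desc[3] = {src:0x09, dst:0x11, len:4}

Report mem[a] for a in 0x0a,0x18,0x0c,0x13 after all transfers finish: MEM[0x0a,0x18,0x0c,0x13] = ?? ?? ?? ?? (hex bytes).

MEM[0x0a,0x18,0x0c,0x13] = a6 25 34 76

D0: mem[0x13..0x14] <- [b8 aa]
D1: mem[0x11..0x14] <- [2d 01 9c 35]
D2: mem[0x06..0x0d] <- [45 79 25 22 a6 76 34 a0]
D3: mem[0x11..0x14] <- [22 a6 76 34]
query mem[0x0a]=0xa6, mem[0x18]=0x25, mem[0x0c]=0x34, mem[0x13]=0x76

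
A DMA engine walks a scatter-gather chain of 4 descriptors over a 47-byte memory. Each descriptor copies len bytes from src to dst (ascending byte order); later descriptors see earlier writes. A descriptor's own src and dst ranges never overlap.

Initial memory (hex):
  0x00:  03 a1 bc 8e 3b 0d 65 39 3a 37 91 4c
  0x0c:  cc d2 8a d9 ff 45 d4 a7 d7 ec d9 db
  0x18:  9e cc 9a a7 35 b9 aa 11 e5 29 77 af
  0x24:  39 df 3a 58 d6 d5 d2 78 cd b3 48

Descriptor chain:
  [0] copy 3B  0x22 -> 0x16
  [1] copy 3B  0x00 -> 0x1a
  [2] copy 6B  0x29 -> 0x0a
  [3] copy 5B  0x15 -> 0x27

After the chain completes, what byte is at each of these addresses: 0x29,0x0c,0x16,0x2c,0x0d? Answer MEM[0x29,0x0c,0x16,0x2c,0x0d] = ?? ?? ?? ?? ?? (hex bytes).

#0 dst[0x16+3] := {0x77,0xaf,0x39}
#1 dst[0x1a+3] := {0x03,0xa1,0xbc}
#2 dst[0x0a+6] := {0xd5,0xd2,0x78,0xcd,0xb3,0x48}
#3 dst[0x27+5] := {0xec,0x77,0xaf,0x39,0xcc}
query mem[0x29]=0xaf, mem[0x0c]=0x78, mem[0x16]=0x77, mem[0x2c]=0xcd, mem[0x0d]=0xcd

MEM[0x29,0x0c,0x16,0x2c,0x0d] = af 78 77 cd cd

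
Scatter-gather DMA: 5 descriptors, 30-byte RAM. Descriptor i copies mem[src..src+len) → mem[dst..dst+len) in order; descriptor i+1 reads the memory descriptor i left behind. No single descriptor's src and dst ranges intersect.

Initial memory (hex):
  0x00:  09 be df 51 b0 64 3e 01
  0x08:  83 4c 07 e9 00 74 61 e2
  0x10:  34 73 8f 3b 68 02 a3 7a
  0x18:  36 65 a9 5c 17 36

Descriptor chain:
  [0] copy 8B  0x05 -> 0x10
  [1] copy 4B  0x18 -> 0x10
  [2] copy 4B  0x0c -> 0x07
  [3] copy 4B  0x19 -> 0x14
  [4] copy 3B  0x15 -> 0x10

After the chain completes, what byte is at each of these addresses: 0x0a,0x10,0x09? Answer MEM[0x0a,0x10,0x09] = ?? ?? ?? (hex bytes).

#0 dst[0x10+8] := {0x64,0x3e,0x01,0x83,0x4c,0x07,0xe9,0x00}
#1 dst[0x10+4] := {0x36,0x65,0xa9,0x5c}
#2 dst[0x07+4] := {0x00,0x74,0x61,0xe2}
#3 dst[0x14+4] := {0x65,0xa9,0x5c,0x17}
#4 dst[0x10+3] := {0xa9,0x5c,0x17}
query mem[0x0a]=0xe2, mem[0x10]=0xa9, mem[0x09]=0x61

MEM[0x0a,0x10,0x09] = e2 a9 61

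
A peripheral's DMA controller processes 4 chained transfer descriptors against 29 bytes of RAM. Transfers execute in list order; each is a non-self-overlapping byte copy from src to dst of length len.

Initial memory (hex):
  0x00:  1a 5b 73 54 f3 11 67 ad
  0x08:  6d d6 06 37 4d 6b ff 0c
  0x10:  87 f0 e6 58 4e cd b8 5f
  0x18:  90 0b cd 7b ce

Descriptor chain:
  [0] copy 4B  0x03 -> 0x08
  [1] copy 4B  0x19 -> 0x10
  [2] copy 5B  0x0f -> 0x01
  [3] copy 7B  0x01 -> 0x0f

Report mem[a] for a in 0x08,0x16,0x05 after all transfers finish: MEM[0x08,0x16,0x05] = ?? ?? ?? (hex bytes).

#0 dst[0x08+4] := {0x54,0xf3,0x11,0x67}
#1 dst[0x10+4] := {0x0b,0xcd,0x7b,0xce}
#2 dst[0x01+5] := {0x0c,0x0b,0xcd,0x7b,0xce}
#3 dst[0x0f+7] := {0x0c,0x0b,0xcd,0x7b,0xce,0x67,0xad}
query mem[0x08]=0x54, mem[0x16]=0xb8, mem[0x05]=0xce

MEM[0x08,0x16,0x05] = 54 b8 ce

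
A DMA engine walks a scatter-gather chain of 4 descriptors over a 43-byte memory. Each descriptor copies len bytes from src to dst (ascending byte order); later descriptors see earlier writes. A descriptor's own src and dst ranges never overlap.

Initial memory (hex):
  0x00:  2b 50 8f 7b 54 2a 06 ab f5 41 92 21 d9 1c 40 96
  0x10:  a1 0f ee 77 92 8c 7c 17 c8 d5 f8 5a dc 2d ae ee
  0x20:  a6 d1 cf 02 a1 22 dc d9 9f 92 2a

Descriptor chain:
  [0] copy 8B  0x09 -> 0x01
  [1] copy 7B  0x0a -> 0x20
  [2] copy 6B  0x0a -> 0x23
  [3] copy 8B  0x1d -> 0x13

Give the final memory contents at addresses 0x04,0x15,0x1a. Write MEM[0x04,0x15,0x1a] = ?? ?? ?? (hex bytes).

D0: mem[0x01..0x08] <- [41 92 21 d9 1c 40 96 a1]
D1: mem[0x20..0x26] <- [92 21 d9 1c 40 96 a1]
D2: mem[0x23..0x28] <- [92 21 d9 1c 40 96]
D3: mem[0x13..0x1a] <- [2d ae ee 92 21 d9 92 21]
query mem[0x04]=0xd9, mem[0x15]=0xee, mem[0x1a]=0x21

MEM[0x04,0x15,0x1a] = d9 ee 21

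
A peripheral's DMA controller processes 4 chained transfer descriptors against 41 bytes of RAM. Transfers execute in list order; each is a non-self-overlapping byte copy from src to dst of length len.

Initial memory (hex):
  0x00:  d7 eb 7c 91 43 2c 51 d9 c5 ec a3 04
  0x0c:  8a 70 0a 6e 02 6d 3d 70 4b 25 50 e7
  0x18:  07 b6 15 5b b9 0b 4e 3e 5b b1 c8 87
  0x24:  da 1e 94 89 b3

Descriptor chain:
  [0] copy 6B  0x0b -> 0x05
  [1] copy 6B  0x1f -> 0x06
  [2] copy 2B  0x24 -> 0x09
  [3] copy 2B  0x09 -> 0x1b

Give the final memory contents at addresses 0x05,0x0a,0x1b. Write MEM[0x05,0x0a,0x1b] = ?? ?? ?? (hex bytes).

  after D0: wrote 6B at 0x05 = 048a700a6e02
  after D1: wrote 6B at 0x06 = 3e5bb1c887da
  after D2: wrote 2B at 0x09 = da1e
  after D3: wrote 2B at 0x1b = da1e
query mem[0x05]=0x04, mem[0x0a]=0x1e, mem[0x1b]=0xda

MEM[0x05,0x0a,0x1b] = 04 1e da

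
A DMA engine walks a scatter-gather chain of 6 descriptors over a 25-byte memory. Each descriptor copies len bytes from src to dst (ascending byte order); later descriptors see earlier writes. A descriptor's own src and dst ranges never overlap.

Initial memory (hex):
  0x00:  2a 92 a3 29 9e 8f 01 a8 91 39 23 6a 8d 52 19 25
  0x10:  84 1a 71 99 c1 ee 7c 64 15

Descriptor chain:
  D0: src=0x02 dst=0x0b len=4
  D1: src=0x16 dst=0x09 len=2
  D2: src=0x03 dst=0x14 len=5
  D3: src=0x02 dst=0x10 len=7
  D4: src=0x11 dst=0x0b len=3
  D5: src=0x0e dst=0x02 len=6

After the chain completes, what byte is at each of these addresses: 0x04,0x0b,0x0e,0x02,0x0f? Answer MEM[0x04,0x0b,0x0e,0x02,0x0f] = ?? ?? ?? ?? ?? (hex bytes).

[0] 0x02->0x0b len=4 : a3 29 9e 8f
[1] 0x16->0x09 len=2 : 7c 64
[2] 0x03->0x14 len=5 : 29 9e 8f 01 a8
[3] 0x02->0x10 len=7 : a3 29 9e 8f 01 a8 91
[4] 0x11->0x0b len=3 : 29 9e 8f
[5] 0x0e->0x02 len=6 : 8f 25 a3 29 9e 8f
query mem[0x04]=0xa3, mem[0x0b]=0x29, mem[0x0e]=0x8f, mem[0x02]=0x8f, mem[0x0f]=0x25

MEM[0x04,0x0b,0x0e,0x02,0x0f] = a3 29 8f 8f 25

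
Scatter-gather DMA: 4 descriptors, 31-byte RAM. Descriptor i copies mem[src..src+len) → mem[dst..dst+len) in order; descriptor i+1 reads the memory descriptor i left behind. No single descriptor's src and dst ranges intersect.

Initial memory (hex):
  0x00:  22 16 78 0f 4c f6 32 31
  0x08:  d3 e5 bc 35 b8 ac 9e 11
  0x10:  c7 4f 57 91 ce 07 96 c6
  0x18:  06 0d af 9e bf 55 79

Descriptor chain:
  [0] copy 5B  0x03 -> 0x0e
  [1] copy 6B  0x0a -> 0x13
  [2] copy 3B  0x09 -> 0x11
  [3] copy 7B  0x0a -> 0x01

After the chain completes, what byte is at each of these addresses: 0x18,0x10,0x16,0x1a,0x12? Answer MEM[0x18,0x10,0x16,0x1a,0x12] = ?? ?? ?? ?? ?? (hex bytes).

MEM[0x18,0x10,0x16,0x1a,0x12] = 4c f6 ac af bc

  after D0: wrote 5B at 0x0e = 0f4cf63231
  after D1: wrote 6B at 0x13 = bc35b8ac0f4c
  after D2: wrote 3B at 0x11 = e5bc35
  after D3: wrote 7B at 0x01 = bc35b8ac0f4cf6
query mem[0x18]=0x4c, mem[0x10]=0xf6, mem[0x16]=0xac, mem[0x1a]=0xaf, mem[0x12]=0xbc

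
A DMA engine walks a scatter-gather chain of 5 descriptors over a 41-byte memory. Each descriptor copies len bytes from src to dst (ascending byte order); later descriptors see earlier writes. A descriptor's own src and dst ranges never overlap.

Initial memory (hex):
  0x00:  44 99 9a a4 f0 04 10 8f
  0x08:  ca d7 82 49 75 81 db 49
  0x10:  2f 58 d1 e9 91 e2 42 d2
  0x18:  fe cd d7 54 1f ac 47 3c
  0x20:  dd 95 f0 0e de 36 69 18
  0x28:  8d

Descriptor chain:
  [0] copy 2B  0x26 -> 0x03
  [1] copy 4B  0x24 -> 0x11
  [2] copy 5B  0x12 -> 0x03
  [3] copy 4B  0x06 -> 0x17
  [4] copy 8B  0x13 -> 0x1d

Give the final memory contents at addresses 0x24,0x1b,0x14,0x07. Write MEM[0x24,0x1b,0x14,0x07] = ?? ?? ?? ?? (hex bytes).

D0: mem[0x03..0x04] <- [69 18]
D1: mem[0x11..0x14] <- [de 36 69 18]
D2: mem[0x03..0x07] <- [36 69 18 e2 42]
D3: mem[0x17..0x1a] <- [e2 42 ca d7]
D4: mem[0x1d..0x24] <- [69 18 e2 42 e2 42 ca d7]
query mem[0x24]=0xd7, mem[0x1b]=0x54, mem[0x14]=0x18, mem[0x07]=0x42

MEM[0x24,0x1b,0x14,0x07] = d7 54 18 42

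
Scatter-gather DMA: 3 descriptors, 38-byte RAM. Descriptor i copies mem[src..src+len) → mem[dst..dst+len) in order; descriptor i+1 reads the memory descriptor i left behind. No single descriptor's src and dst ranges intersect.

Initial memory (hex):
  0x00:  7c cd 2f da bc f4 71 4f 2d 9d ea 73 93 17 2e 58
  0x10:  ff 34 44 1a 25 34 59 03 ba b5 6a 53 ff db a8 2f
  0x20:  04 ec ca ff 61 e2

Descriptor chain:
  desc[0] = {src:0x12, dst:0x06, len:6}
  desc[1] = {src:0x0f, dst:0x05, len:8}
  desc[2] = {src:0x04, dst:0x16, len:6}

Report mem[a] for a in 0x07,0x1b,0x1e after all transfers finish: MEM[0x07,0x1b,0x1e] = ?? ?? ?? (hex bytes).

MEM[0x07,0x1b,0x1e] = 34 1a a8

D0: mem[0x06..0x0b] <- [44 1a 25 34 59 03]
D1: mem[0x05..0x0c] <- [58 ff 34 44 1a 25 34 59]
D2: mem[0x16..0x1b] <- [bc 58 ff 34 44 1a]
query mem[0x07]=0x34, mem[0x1b]=0x1a, mem[0x1e]=0xa8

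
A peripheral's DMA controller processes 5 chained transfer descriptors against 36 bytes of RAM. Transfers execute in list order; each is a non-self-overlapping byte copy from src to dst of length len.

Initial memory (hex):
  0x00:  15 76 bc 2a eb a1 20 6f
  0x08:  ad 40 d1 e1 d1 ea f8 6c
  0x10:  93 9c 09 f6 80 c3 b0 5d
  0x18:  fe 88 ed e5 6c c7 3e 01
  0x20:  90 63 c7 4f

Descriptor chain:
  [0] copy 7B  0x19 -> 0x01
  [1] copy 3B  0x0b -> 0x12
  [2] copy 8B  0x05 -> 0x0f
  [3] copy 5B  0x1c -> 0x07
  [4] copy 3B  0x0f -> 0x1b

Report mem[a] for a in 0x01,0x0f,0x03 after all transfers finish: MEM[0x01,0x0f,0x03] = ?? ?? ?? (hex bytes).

  after D0: wrote 7B at 0x01 = 88ede56cc73e01
  after D1: wrote 3B at 0x12 = e1d1ea
  after D2: wrote 8B at 0x0f = c73e01ad40d1e1d1
  after D3: wrote 5B at 0x07 = 6cc73e0190
  after D4: wrote 3B at 0x1b = c73e01
query mem[0x01]=0x88, mem[0x0f]=0xc7, mem[0x03]=0xe5

MEM[0x01,0x0f,0x03] = 88 c7 e5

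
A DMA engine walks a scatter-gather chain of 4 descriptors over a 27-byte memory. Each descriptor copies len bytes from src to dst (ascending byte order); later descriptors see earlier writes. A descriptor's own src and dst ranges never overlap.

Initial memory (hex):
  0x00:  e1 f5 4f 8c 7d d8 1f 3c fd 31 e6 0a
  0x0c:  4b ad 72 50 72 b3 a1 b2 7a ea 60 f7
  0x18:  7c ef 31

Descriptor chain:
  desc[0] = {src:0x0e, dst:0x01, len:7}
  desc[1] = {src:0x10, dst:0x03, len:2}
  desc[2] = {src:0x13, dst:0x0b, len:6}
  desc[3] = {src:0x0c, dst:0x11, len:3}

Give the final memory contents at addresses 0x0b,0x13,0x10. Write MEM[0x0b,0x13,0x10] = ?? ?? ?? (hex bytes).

#0 dst[0x01+7] := {0x72,0x50,0x72,0xb3,0xa1,0xb2,0x7a}
#1 dst[0x03+2] := {0x72,0xb3}
#2 dst[0x0b+6] := {0xb2,0x7a,0xea,0x60,0xf7,0x7c}
#3 dst[0x11+3] := {0x7a,0xea,0x60}
query mem[0x0b]=0xb2, mem[0x13]=0x60, mem[0x10]=0x7c

MEM[0x0b,0x13,0x10] = b2 60 7c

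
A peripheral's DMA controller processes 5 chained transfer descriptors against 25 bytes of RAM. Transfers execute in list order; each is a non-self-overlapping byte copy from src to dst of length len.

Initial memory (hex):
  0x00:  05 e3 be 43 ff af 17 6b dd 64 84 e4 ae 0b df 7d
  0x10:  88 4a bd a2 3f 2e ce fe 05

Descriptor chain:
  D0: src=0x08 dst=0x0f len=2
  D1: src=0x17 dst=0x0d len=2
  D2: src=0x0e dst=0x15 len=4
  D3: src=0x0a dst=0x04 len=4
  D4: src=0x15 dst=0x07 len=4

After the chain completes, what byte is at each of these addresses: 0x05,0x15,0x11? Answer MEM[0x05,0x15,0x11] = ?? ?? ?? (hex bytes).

[0] 0x08->0x0f len=2 : dd 64
[1] 0x17->0x0d len=2 : fe 05
[2] 0x0e->0x15 len=4 : 05 dd 64 4a
[3] 0x0a->0x04 len=4 : 84 e4 ae fe
[4] 0x15->0x07 len=4 : 05 dd 64 4a
query mem[0x05]=0xe4, mem[0x15]=0x05, mem[0x11]=0x4a

MEM[0x05,0x15,0x11] = e4 05 4a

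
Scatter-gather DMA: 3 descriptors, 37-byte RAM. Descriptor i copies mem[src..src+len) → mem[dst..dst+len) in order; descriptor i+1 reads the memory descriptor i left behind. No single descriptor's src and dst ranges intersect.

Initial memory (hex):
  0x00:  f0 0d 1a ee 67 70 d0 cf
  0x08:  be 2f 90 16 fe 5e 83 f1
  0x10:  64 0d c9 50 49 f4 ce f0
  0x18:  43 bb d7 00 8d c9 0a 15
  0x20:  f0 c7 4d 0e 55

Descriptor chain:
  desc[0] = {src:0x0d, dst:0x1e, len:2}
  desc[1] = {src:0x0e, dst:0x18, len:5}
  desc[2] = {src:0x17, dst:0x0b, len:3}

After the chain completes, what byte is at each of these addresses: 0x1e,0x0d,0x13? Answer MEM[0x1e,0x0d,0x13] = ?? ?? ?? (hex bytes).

[0] 0x0d->0x1e len=2 : 5e 83
[1] 0x0e->0x18 len=5 : 83 f1 64 0d c9
[2] 0x17->0x0b len=3 : f0 83 f1
query mem[0x1e]=0x5e, mem[0x0d]=0xf1, mem[0x13]=0x50

MEM[0x1e,0x0d,0x13] = 5e f1 50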